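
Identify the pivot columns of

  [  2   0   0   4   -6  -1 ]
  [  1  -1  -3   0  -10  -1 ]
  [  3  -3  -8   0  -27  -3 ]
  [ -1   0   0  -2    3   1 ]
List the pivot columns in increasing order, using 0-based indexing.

Multiply ρ1 by 1/2.
Subtract ρ1 from ρ2.
Subtract 3 times ρ1 from ρ3.
Add ρ1 to ρ4.
Multiply ρ2 by -1.
Add 3 times ρ2 to ρ3.
Multiply ρ4 by 2.
Subtract 1/2 times ρ4 from ρ2.
Add 1/2 times ρ4 to ρ1.
Subtract 3 times ρ3 from ρ2.
Pivot columns are the columns containing a leading 1.

0, 1, 2, 5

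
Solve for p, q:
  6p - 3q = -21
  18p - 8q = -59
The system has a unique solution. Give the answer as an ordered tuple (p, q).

(-3/2, 4)

Form the augmented matrix and row-reduce:
  [  6  -3  |  -21 ]
  [ 18  -8  |  -59 ]
ρ1 → 1/6·ρ1
  [  1  -1/2  |  -7/2 ]
  [ 18    -8  |   -59 ]
ρ2 → ρ2 − 18·ρ1
  [ 1  -1/2  |  -7/2 ]
  [ 0     1  |     4 ]
ρ1 → ρ1 + 1/2·ρ2
  [ 1  0  |  -3/2 ]
  [ 0  1  |     4 ]
Reading off the last column: p = -3/2, q = 4.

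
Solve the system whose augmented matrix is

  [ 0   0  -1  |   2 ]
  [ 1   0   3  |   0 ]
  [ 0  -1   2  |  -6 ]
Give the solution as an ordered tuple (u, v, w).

R1 <-> R2
  [ 1   0   3  |   0 ]
  [ 0   0  -1  |   2 ]
  [ 0  -1   2  |  -6 ]
R2 <-> R3
  [ 1   0   3  |   0 ]
  [ 0  -1   2  |  -6 ]
  [ 0   0  -1  |   2 ]
R2 -> -1·R2
  [ 1  0   3  |  0 ]
  [ 0  1  -2  |  6 ]
  [ 0  0  -1  |  2 ]
R3 -> -1·R3
  [ 1  0   3  |   0 ]
  [ 0  1  -2  |   6 ]
  [ 0  0   1  |  -2 ]
R2 -> R2 + 2·R3
  [ 1  0  3  |   0 ]
  [ 0  1  0  |   2 ]
  [ 0  0  1  |  -2 ]
R1 -> R1 − 3·R3
  [ 1  0  0  |   6 ]
  [ 0  1  0  |   2 ]
  [ 0  0  1  |  -2 ]
Reading off the last column: u = 6, v = 2, w = -2.

(6, 2, -2)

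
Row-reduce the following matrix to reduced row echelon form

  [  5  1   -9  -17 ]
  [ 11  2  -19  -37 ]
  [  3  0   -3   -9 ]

[[1, 0, -1, -3], [0, 1, -4, -2], [0, 0, 0, 0]]

R1 ← 1/5·R1
R2 ← R2 − 11·R1
R3 ← R3 − 3·R1
R2 ← -5·R2
R3 ← R3 + 3/5·R2
R1 ← R1 − 1/5·R2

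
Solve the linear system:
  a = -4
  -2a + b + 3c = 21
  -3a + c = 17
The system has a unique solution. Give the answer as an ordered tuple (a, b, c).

Form the augmented matrix and row-reduce:
  [  1  0  0  |  -4 ]
  [ -2  1  3  |  21 ]
  [ -3  0  1  |  17 ]
r2 -> r2 + 2·r1
  [  1  0  0  |  -4 ]
  [  0  1  3  |  13 ]
  [ -3  0  1  |  17 ]
r3 -> r3 + 3·r1
  [ 1  0  0  |  -4 ]
  [ 0  1  3  |  13 ]
  [ 0  0  1  |   5 ]
r2 -> r2 − 3·r3
  [ 1  0  0  |  -4 ]
  [ 0  1  0  |  -2 ]
  [ 0  0  1  |   5 ]
Reading off the last column: a = -4, b = -2, c = 5.

(-4, -2, 5)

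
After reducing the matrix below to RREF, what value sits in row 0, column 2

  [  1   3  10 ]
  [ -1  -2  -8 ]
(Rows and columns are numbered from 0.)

r2 ← r2 + r1
  [ 1  3  10 ]
  [ 0  1   2 ]
r1 ← r1 − 3·r2
  [ 1  0  4 ]
  [ 0  1  2 ]

4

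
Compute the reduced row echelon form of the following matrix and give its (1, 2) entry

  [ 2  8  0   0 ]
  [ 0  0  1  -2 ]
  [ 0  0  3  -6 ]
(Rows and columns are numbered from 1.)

r1 -> 1/2·r1
  [ 1  4  0   0 ]
  [ 0  0  1  -2 ]
  [ 0  0  3  -6 ]
r3 -> r3 − 3·r2
  [ 1  4  0   0 ]
  [ 0  0  1  -2 ]
  [ 0  0  0   0 ]

4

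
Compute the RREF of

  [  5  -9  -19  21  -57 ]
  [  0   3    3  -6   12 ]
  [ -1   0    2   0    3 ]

[[1, 0, -2, 0, -3], [0, 1, 1, 0, 0], [0, 0, 0, 1, -2]]

r1 ← 1/5·r1
  [  1  -9/5  -19/5  21/5  -57/5 ]
  [  0     3      3    -6     12 ]
  [ -1     0      2     0      3 ]
r3 ← r3 + r1
  [ 1  -9/5  -19/5  21/5  -57/5 ]
  [ 0     3      3    -6     12 ]
  [ 0  -9/5   -9/5  21/5  -42/5 ]
r2 ← 1/3·r2
  [ 1  -9/5  -19/5  21/5  -57/5 ]
  [ 0     1      1    -2      4 ]
  [ 0  -9/5   -9/5  21/5  -42/5 ]
r3 ← r3 + 9/5·r2
  [ 1  -9/5  -19/5  21/5  -57/5 ]
  [ 0     1      1    -2      4 ]
  [ 0     0      0   3/5   -6/5 ]
r3 ← 5/3·r3
  [ 1  -9/5  -19/5  21/5  -57/5 ]
  [ 0     1      1    -2      4 ]
  [ 0     0      0     1     -2 ]
r2 ← r2 + 2·r3
  [ 1  -9/5  -19/5  21/5  -57/5 ]
  [ 0     1      1     0      0 ]
  [ 0     0      0     1     -2 ]
r1 ← r1 − 21/5·r3
  [ 1  -9/5  -19/5  0  -3 ]
  [ 0     1      1  0   0 ]
  [ 0     0      0  1  -2 ]
r1 ← r1 + 9/5·r2
  [ 1  0  -2  0  -3 ]
  [ 0  1   1  0   0 ]
  [ 0  0   0  1  -2 ]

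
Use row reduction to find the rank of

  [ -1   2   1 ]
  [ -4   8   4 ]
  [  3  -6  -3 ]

Multiply R1 by -1.
  [  1  -2  -1 ]
  [ -4   8   4 ]
  [  3  -6  -3 ]
Add 4 times R1 to R2.
  [ 1  -2  -1 ]
  [ 0   0   0 ]
  [ 3  -6  -3 ]
Subtract 3 times R1 from R3.
  [ 1  -2  -1 ]
  [ 0   0   0 ]
  [ 0   0   0 ]
The reduced form has 1 nonzero row.

rank = 1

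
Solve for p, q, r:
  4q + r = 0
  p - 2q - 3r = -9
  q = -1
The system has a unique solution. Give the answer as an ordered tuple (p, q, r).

Form the augmented matrix and row-reduce:
  [ 0   4   1  |   0 ]
  [ 1  -2  -3  |  -9 ]
  [ 0   1   0  |  -1 ]
r1 <=> r2
  [ 1  -2  -3  |  -9 ]
  [ 0   4   1  |   0 ]
  [ 0   1   0  |  -1 ]
r2 → 1/4·r2
  [ 1  -2   -3  |  -9 ]
  [ 0   1  1/4  |   0 ]
  [ 0   1    0  |  -1 ]
r3 → r3 − r2
  [ 1  -2    -3  |  -9 ]
  [ 0   1   1/4  |   0 ]
  [ 0   0  -1/4  |  -1 ]
r3 → -4·r3
  [ 1  -2   -3  |  -9 ]
  [ 0   1  1/4  |   0 ]
  [ 0   0    1  |   4 ]
r2 → r2 − 1/4·r3
  [ 1  -2  -3  |  -9 ]
  [ 0   1   0  |  -1 ]
  [ 0   0   1  |   4 ]
r1 → r1 + 3·r3
  [ 1  -2  0  |   3 ]
  [ 0   1  0  |  -1 ]
  [ 0   0  1  |   4 ]
r1 → r1 + 2·r2
  [ 1  0  0  |   1 ]
  [ 0  1  0  |  -1 ]
  [ 0  0  1  |   4 ]
Reading off the last column: p = 1, q = -1, r = 4.

(1, -1, 4)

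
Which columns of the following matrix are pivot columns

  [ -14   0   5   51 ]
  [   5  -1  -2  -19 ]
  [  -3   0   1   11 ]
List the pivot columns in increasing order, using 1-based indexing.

Multiply R1 by -1/14.
  [  1   0  -5/14  -51/14 ]
  [  5  -1     -2     -19 ]
  [ -3   0      1      11 ]
Subtract 5 times R1 from R2.
  [  1   0  -5/14  -51/14 ]
  [  0  -1  -3/14  -11/14 ]
  [ -3   0      1      11 ]
Add 3 times R1 to R3.
  [ 1   0  -5/14  -51/14 ]
  [ 0  -1  -3/14  -11/14 ]
  [ 0   0  -1/14    1/14 ]
Multiply R2 by -1.
  [ 1  0  -5/14  -51/14 ]
  [ 0  1   3/14   11/14 ]
  [ 0  0  -1/14    1/14 ]
Multiply R3 by -14.
  [ 1  0  -5/14  -51/14 ]
  [ 0  1   3/14   11/14 ]
  [ 0  0      1      -1 ]
Subtract 3/14 times R3 from R2.
  [ 1  0  -5/14  -51/14 ]
  [ 0  1      0       1 ]
  [ 0  0      1      -1 ]
Add 5/14 times R3 to R1.
  [ 1  0  0  -4 ]
  [ 0  1  0   1 ]
  [ 0  0  1  -1 ]
Pivot columns are the columns containing a leading 1.

1, 2, 3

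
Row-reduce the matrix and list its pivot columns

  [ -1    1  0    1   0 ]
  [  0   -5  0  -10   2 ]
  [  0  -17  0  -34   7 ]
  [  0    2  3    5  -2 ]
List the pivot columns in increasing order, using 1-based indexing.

1, 2, 3, 5

ρ1 ← -1·ρ1
  [ 1   -1  0   -1   0 ]
  [ 0   -5  0  -10   2 ]
  [ 0  -17  0  -34   7 ]
  [ 0    2  3    5  -2 ]
ρ2 ← -1/5·ρ2
  [ 1   -1  0   -1     0 ]
  [ 0    1  0    2  -2/5 ]
  [ 0  -17  0  -34     7 ]
  [ 0    2  3    5    -2 ]
ρ3 ← ρ3 + 17·ρ2
  [ 1  -1  0  -1     0 ]
  [ 0   1  0   2  -2/5 ]
  [ 0   0  0   0   1/5 ]
  [ 0   2  3   5    -2 ]
ρ4 ← ρ4 − 2·ρ2
  [ 1  -1  0  -1     0 ]
  [ 0   1  0   2  -2/5 ]
  [ 0   0  0   0   1/5 ]
  [ 0   0  3   1  -6/5 ]
ρ3 <=> ρ4
  [ 1  -1  0  -1     0 ]
  [ 0   1  0   2  -2/5 ]
  [ 0   0  3   1  -6/5 ]
  [ 0   0  0   0   1/5 ]
ρ3 ← 1/3·ρ3
  [ 1  -1  0   -1     0 ]
  [ 0   1  0    2  -2/5 ]
  [ 0   0  1  1/3  -2/5 ]
  [ 0   0  0    0   1/5 ]
ρ4 ← 5·ρ4
  [ 1  -1  0   -1     0 ]
  [ 0   1  0    2  -2/5 ]
  [ 0   0  1  1/3  -2/5 ]
  [ 0   0  0    0     1 ]
ρ3 ← ρ3 + 2/5·ρ4
  [ 1  -1  0   -1     0 ]
  [ 0   1  0    2  -2/5 ]
  [ 0   0  1  1/3     0 ]
  [ 0   0  0    0     1 ]
ρ2 ← ρ2 + 2/5·ρ4
  [ 1  -1  0   -1  0 ]
  [ 0   1  0    2  0 ]
  [ 0   0  1  1/3  0 ]
  [ 0   0  0    0  1 ]
ρ1 ← ρ1 + ρ2
  [ 1  0  0    1  0 ]
  [ 0  1  0    2  0 ]
  [ 0  0  1  1/3  0 ]
  [ 0  0  0    0  1 ]
Pivot columns are the columns containing a leading 1.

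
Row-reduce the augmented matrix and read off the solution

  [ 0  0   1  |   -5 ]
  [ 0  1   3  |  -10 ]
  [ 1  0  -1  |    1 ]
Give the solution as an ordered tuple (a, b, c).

R1 <=> R3
  [ 1  0  -1  |    1 ]
  [ 0  1   3  |  -10 ]
  [ 0  0   1  |   -5 ]
R2 -> R2 − 3·R3
  [ 1  0  -1  |   1 ]
  [ 0  1   0  |   5 ]
  [ 0  0   1  |  -5 ]
R1 -> R1 + R3
  [ 1  0  0  |  -4 ]
  [ 0  1  0  |   5 ]
  [ 0  0  1  |  -5 ]
Reading off the last column: a = -4, b = 5, c = -5.

(-4, 5, -5)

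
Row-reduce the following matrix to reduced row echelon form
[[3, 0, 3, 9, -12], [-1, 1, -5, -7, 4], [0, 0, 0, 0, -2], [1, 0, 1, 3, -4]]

Multiply ρ1 by 1/3.
  [  1  0   1   3  -4 ]
  [ -1  1  -5  -7   4 ]
  [  0  0   0   0  -2 ]
  [  1  0   1   3  -4 ]
Add ρ1 to ρ2.
  [ 1  0   1   3  -4 ]
  [ 0  1  -4  -4   0 ]
  [ 0  0   0   0  -2 ]
  [ 1  0   1   3  -4 ]
Subtract ρ1 from ρ4.
  [ 1  0   1   3  -4 ]
  [ 0  1  -4  -4   0 ]
  [ 0  0   0   0  -2 ]
  [ 0  0   0   0   0 ]
Multiply ρ3 by -1/2.
  [ 1  0   1   3  -4 ]
  [ 0  1  -4  -4   0 ]
  [ 0  0   0   0   1 ]
  [ 0  0   0   0   0 ]
Add 4 times ρ3 to ρ1.
  [ 1  0   1   3  0 ]
  [ 0  1  -4  -4  0 ]
  [ 0  0   0   0  1 ]
  [ 0  0   0   0  0 ]

[[1, 0, 1, 3, 0], [0, 1, -4, -4, 0], [0, 0, 0, 0, 1], [0, 0, 0, 0, 0]]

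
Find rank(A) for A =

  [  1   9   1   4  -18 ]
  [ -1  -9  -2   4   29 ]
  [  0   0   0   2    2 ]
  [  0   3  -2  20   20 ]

rank = 4

ρ2 ← ρ2 + ρ1
  [ 1  9   1   4  -18 ]
  [ 0  0  -1   8   11 ]
  [ 0  0   0   2    2 ]
  [ 0  3  -2  20   20 ]
ρ2 <-> ρ4
  [ 1  9   1   4  -18 ]
  [ 0  3  -2  20   20 ]
  [ 0  0   0   2    2 ]
  [ 0  0  -1   8   11 ]
ρ2 ← 1/3·ρ2
  [ 1  9     1     4   -18 ]
  [ 0  1  -2/3  20/3  20/3 ]
  [ 0  0     0     2     2 ]
  [ 0  0    -1     8    11 ]
ρ3 <-> ρ4
  [ 1  9     1     4   -18 ]
  [ 0  1  -2/3  20/3  20/3 ]
  [ 0  0    -1     8    11 ]
  [ 0  0     0     2     2 ]
ρ3 ← -1·ρ3
  [ 1  9     1     4   -18 ]
  [ 0  1  -2/3  20/3  20/3 ]
  [ 0  0     1    -8   -11 ]
  [ 0  0     0     2     2 ]
ρ4 ← 1/2·ρ4
  [ 1  9     1     4   -18 ]
  [ 0  1  -2/3  20/3  20/3 ]
  [ 0  0     1    -8   -11 ]
  [ 0  0     0     1     1 ]
ρ3 ← ρ3 + 8·ρ4
  [ 1  9     1     4   -18 ]
  [ 0  1  -2/3  20/3  20/3 ]
  [ 0  0     1     0    -3 ]
  [ 0  0     0     1     1 ]
ρ2 ← ρ2 − 20/3·ρ4
  [ 1  9     1  4  -18 ]
  [ 0  1  -2/3  0    0 ]
  [ 0  0     1  0   -3 ]
  [ 0  0     0  1    1 ]
ρ1 ← ρ1 − 4·ρ4
  [ 1  9     1  0  -22 ]
  [ 0  1  -2/3  0    0 ]
  [ 0  0     1  0   -3 ]
  [ 0  0     0  1    1 ]
ρ2 ← ρ2 + 2/3·ρ3
  [ 1  9  1  0  -22 ]
  [ 0  1  0  0   -2 ]
  [ 0  0  1  0   -3 ]
  [ 0  0  0  1    1 ]
ρ1 ← ρ1 − ρ3
  [ 1  9  0  0  -19 ]
  [ 0  1  0  0   -2 ]
  [ 0  0  1  0   -3 ]
  [ 0  0  0  1    1 ]
ρ1 ← ρ1 − 9·ρ2
  [ 1  0  0  0  -1 ]
  [ 0  1  0  0  -2 ]
  [ 0  0  1  0  -3 ]
  [ 0  0  0  1   1 ]
The reduced form has 4 nonzero rows.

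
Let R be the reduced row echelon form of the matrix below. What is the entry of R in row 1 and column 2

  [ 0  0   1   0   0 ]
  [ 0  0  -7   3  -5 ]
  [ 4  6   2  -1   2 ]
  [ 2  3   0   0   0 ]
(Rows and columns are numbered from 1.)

Swap R1 and R3.
  [ 4  6   2  -1   2 ]
  [ 0  0  -7   3  -5 ]
  [ 0  0   1   0   0 ]
  [ 2  3   0   0   0 ]
Multiply R1 by 1/4.
  [ 1  3/2  1/2  -1/4  1/2 ]
  [ 0    0   -7     3   -5 ]
  [ 0    0    1     0    0 ]
  [ 2    3    0     0    0 ]
Subtract 2 times R1 from R4.
  [ 1  3/2  1/2  -1/4  1/2 ]
  [ 0    0   -7     3   -5 ]
  [ 0    0    1     0    0 ]
  [ 0    0   -1   1/2   -1 ]
Multiply R2 by -1/7.
  [ 1  3/2  1/2  -1/4  1/2 ]
  [ 0    0    1  -3/7  5/7 ]
  [ 0    0    1     0    0 ]
  [ 0    0   -1   1/2   -1 ]
Subtract R2 from R3.
  [ 1  3/2  1/2  -1/4   1/2 ]
  [ 0    0    1  -3/7   5/7 ]
  [ 0    0    0   3/7  -5/7 ]
  [ 0    0   -1   1/2    -1 ]
Add R2 to R4.
  [ 1  3/2  1/2  -1/4   1/2 ]
  [ 0    0    1  -3/7   5/7 ]
  [ 0    0    0   3/7  -5/7 ]
  [ 0    0    0  1/14  -2/7 ]
Multiply R3 by 7/3.
  [ 1  3/2  1/2  -1/4   1/2 ]
  [ 0    0    1  -3/7   5/7 ]
  [ 0    0    0     1  -5/3 ]
  [ 0    0    0  1/14  -2/7 ]
Subtract 1/14 times R3 from R4.
  [ 1  3/2  1/2  -1/4   1/2 ]
  [ 0    0    1  -3/7   5/7 ]
  [ 0    0    0     1  -5/3 ]
  [ 0    0    0     0  -1/6 ]
Multiply R4 by -6.
  [ 1  3/2  1/2  -1/4   1/2 ]
  [ 0    0    1  -3/7   5/7 ]
  [ 0    0    0     1  -5/3 ]
  [ 0    0    0     0     1 ]
Add 5/3 times R4 to R3.
  [ 1  3/2  1/2  -1/4  1/2 ]
  [ 0    0    1  -3/7  5/7 ]
  [ 0    0    0     1    0 ]
  [ 0    0    0     0    1 ]
Subtract 5/7 times R4 from R2.
  [ 1  3/2  1/2  -1/4  1/2 ]
  [ 0    0    1  -3/7    0 ]
  [ 0    0    0     1    0 ]
  [ 0    0    0     0    1 ]
Subtract 1/2 times R4 from R1.
  [ 1  3/2  1/2  -1/4  0 ]
  [ 0    0    1  -3/7  0 ]
  [ 0    0    0     1  0 ]
  [ 0    0    0     0  1 ]
Add 3/7 times R3 to R2.
  [ 1  3/2  1/2  -1/4  0 ]
  [ 0    0    1     0  0 ]
  [ 0    0    0     1  0 ]
  [ 0    0    0     0  1 ]
Add 1/4 times R3 to R1.
  [ 1  3/2  1/2  0  0 ]
  [ 0    0    1  0  0 ]
  [ 0    0    0  1  0 ]
  [ 0    0    0  0  1 ]
Subtract 1/2 times R2 from R1.
  [ 1  3/2  0  0  0 ]
  [ 0    0  1  0  0 ]
  [ 0    0  0  1  0 ]
  [ 0    0  0  0  1 ]

3/2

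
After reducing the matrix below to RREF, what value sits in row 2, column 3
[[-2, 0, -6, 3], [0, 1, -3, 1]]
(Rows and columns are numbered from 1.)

-3

ρ1 → -1/2·ρ1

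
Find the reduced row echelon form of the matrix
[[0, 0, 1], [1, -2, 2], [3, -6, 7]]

[[1, -2, 0], [0, 0, 1], [0, 0, 0]]

Swap ρ1 and ρ2.
  [ 1  -2  2 ]
  [ 0   0  1 ]
  [ 3  -6  7 ]
Subtract 3 times ρ1 from ρ3.
  [ 1  -2  2 ]
  [ 0   0  1 ]
  [ 0   0  1 ]
Subtract ρ2 from ρ3.
  [ 1  -2  2 ]
  [ 0   0  1 ]
  [ 0   0  0 ]
Subtract 2 times ρ2 from ρ1.
  [ 1  -2  0 ]
  [ 0   0  1 ]
  [ 0   0  0 ]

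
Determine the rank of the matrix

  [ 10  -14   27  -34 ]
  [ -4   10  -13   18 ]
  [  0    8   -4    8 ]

rank = 2

Multiply R1 by 1/10.
  [  1  -7/5  27/10  -17/5 ]
  [ -4    10    -13     18 ]
  [  0     8     -4      8 ]
Add 4 times R1 to R2.
  [ 1  -7/5  27/10  -17/5 ]
  [ 0  22/5  -11/5   22/5 ]
  [ 0     8     -4      8 ]
Multiply R2 by 5/22.
  [ 1  -7/5  27/10  -17/5 ]
  [ 0     1   -1/2      1 ]
  [ 0     8     -4      8 ]
Subtract 8 times R2 from R3.
  [ 1  -7/5  27/10  -17/5 ]
  [ 0     1   -1/2      1 ]
  [ 0     0      0      0 ]
Add 7/5 times R2 to R1.
  [ 1  0     2  -2 ]
  [ 0  1  -1/2   1 ]
  [ 0  0     0   0 ]
The reduced form has 2 nonzero rows.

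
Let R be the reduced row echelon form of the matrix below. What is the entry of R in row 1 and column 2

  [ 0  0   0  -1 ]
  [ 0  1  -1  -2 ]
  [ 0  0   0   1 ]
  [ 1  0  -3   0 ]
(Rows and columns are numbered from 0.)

-1

r1 <=> r4
  [ 1  0  -3   0 ]
  [ 0  1  -1  -2 ]
  [ 0  0   0   1 ]
  [ 0  0   0  -1 ]
r4 ← r4 + r3
  [ 1  0  -3   0 ]
  [ 0  1  -1  -2 ]
  [ 0  0   0   1 ]
  [ 0  0   0   0 ]
r2 ← r2 + 2·r3
  [ 1  0  -3  0 ]
  [ 0  1  -1  0 ]
  [ 0  0   0  1 ]
  [ 0  0   0  0 ]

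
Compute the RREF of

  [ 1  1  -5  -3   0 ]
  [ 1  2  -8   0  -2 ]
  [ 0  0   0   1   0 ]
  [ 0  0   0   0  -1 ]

Subtract R1 from R2.
  [ 1  1  -5  -3   0 ]
  [ 0  1  -3   3  -2 ]
  [ 0  0   0   1   0 ]
  [ 0  0   0   0  -1 ]
Multiply R4 by -1.
  [ 1  1  -5  -3   0 ]
  [ 0  1  -3   3  -2 ]
  [ 0  0   0   1   0 ]
  [ 0  0   0   0   1 ]
Add 2 times R4 to R2.
  [ 1  1  -5  -3  0 ]
  [ 0  1  -3   3  0 ]
  [ 0  0   0   1  0 ]
  [ 0  0   0   0  1 ]
Subtract 3 times R3 from R2.
  [ 1  1  -5  -3  0 ]
  [ 0  1  -3   0  0 ]
  [ 0  0   0   1  0 ]
  [ 0  0   0   0  1 ]
Add 3 times R3 to R1.
  [ 1  1  -5  0  0 ]
  [ 0  1  -3  0  0 ]
  [ 0  0   0  1  0 ]
  [ 0  0   0  0  1 ]
Subtract R2 from R1.
  [ 1  0  -2  0  0 ]
  [ 0  1  -3  0  0 ]
  [ 0  0   0  1  0 ]
  [ 0  0   0  0  1 ]

[[1, 0, -2, 0, 0], [0, 1, -3, 0, 0], [0, 0, 0, 1, 0], [0, 0, 0, 0, 1]]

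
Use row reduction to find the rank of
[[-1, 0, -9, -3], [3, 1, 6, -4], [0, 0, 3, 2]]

rank = 3

R1 := -1·R1
  [ 1  0  9   3 ]
  [ 3  1  6  -4 ]
  [ 0  0  3   2 ]
R2 := R2 − 3·R1
  [ 1  0    9    3 ]
  [ 0  1  -21  -13 ]
  [ 0  0    3    2 ]
R3 := 1/3·R3
  [ 1  0    9    3 ]
  [ 0  1  -21  -13 ]
  [ 0  0    1  2/3 ]
R2 := R2 + 21·R3
  [ 1  0  9    3 ]
  [ 0  1  0    1 ]
  [ 0  0  1  2/3 ]
R1 := R1 − 9·R3
  [ 1  0  0   -3 ]
  [ 0  1  0    1 ]
  [ 0  0  1  2/3 ]
The reduced form has 3 nonzero rows.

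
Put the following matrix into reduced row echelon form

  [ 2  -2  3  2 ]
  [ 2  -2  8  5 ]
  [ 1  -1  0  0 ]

r1 -> 1/2·r1
r2 -> r2 − 2·r1
r3 -> r3 − r1
r2 -> 1/5·r2
r3 -> r3 + 3/2·r2
r3 -> -10·r3
r2 -> r2 − 3/5·r3
r1 -> r1 − r3
r1 -> r1 − 3/2·r2

[[1, -1, 0, 0], [0, 0, 1, 0], [0, 0, 0, 1]]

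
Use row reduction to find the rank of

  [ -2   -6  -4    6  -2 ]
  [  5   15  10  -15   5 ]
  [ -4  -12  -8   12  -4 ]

rank = 1

Multiply R1 by -1/2.
  [  1    3   2   -3   1 ]
  [  5   15  10  -15   5 ]
  [ -4  -12  -8   12  -4 ]
Subtract 5 times R1 from R2.
  [  1    3   2  -3   1 ]
  [  0    0   0   0   0 ]
  [ -4  -12  -8  12  -4 ]
Add 4 times R1 to R3.
  [ 1  3  2  -3  1 ]
  [ 0  0  0   0  0 ]
  [ 0  0  0   0  0 ]
The reduced form has 1 nonzero row.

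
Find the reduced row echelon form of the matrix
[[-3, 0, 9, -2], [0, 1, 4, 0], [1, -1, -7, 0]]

[[1, 0, -3, 0], [0, 1, 4, 0], [0, 0, 0, 1]]

R1 := -1/3·R1
  [ 1   0  -3  2/3 ]
  [ 0   1   4    0 ]
  [ 1  -1  -7    0 ]
R3 := R3 − R1
  [ 1   0  -3   2/3 ]
  [ 0   1   4     0 ]
  [ 0  -1  -4  -2/3 ]
R3 := R3 + R2
  [ 1  0  -3   2/3 ]
  [ 0  1   4     0 ]
  [ 0  0   0  -2/3 ]
R3 := -3/2·R3
  [ 1  0  -3  2/3 ]
  [ 0  1   4    0 ]
  [ 0  0   0    1 ]
R1 := R1 − 2/3·R3
  [ 1  0  -3  0 ]
  [ 0  1   4  0 ]
  [ 0  0   0  1 ]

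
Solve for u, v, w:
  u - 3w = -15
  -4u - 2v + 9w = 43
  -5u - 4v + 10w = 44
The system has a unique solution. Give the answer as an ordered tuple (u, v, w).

Form the augmented matrix and row-reduce:
  [  1   0  -3  |  -15 ]
  [ -4  -2   9  |   43 ]
  [ -5  -4  10  |   44 ]
ρ2 → ρ2 + 4·ρ1
  [  1   0  -3  |  -15 ]
  [  0  -2  -3  |  -17 ]
  [ -5  -4  10  |   44 ]
ρ3 → ρ3 + 5·ρ1
  [ 1   0  -3  |  -15 ]
  [ 0  -2  -3  |  -17 ]
  [ 0  -4  -5  |  -31 ]
ρ2 → -1/2·ρ2
  [ 1   0   -3  |   -15 ]
  [ 0   1  3/2  |  17/2 ]
  [ 0  -4   -5  |   -31 ]
ρ3 → ρ3 + 4·ρ2
  [ 1  0   -3  |   -15 ]
  [ 0  1  3/2  |  17/2 ]
  [ 0  0    1  |     3 ]
ρ2 → ρ2 − 3/2·ρ3
  [ 1  0  -3  |  -15 ]
  [ 0  1   0  |    4 ]
  [ 0  0   1  |    3 ]
ρ1 → ρ1 + 3·ρ3
  [ 1  0  0  |  -6 ]
  [ 0  1  0  |   4 ]
  [ 0  0  1  |   3 ]
Reading off the last column: u = -6, v = 4, w = 3.

(-6, 4, 3)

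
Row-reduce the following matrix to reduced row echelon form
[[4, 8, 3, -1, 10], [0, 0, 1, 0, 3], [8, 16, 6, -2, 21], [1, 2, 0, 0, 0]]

[[1, 2, 0, 0, 0], [0, 0, 1, 0, 0], [0, 0, 0, 1, 0], [0, 0, 0, 0, 1]]

r1 -> 1/4·r1
  [ 1   2  3/4  -1/4  5/2 ]
  [ 0   0    1     0    3 ]
  [ 8  16    6    -2   21 ]
  [ 1   2    0     0    0 ]
r3 -> r3 − 8·r1
  [ 1  2  3/4  -1/4  5/2 ]
  [ 0  0    1     0    3 ]
  [ 0  0    0     0    1 ]
  [ 1  2    0     0    0 ]
r4 -> r4 − r1
  [ 1  2   3/4  -1/4   5/2 ]
  [ 0  0     1     0     3 ]
  [ 0  0     0     0     1 ]
  [ 0  0  -3/4   1/4  -5/2 ]
r4 -> r4 + 3/4·r2
  [ 1  2  3/4  -1/4   5/2 ]
  [ 0  0    1     0     3 ]
  [ 0  0    0     0     1 ]
  [ 0  0    0   1/4  -1/4 ]
r3 <-> r4
  [ 1  2  3/4  -1/4   5/2 ]
  [ 0  0    1     0     3 ]
  [ 0  0    0   1/4  -1/4 ]
  [ 0  0    0     0     1 ]
r3 -> 4·r3
  [ 1  2  3/4  -1/4  5/2 ]
  [ 0  0    1     0    3 ]
  [ 0  0    0     1   -1 ]
  [ 0  0    0     0    1 ]
r3 -> r3 + r4
  [ 1  2  3/4  -1/4  5/2 ]
  [ 0  0    1     0    3 ]
  [ 0  0    0     1    0 ]
  [ 0  0    0     0    1 ]
r2 -> r2 − 3·r4
  [ 1  2  3/4  -1/4  5/2 ]
  [ 0  0    1     0    0 ]
  [ 0  0    0     1    0 ]
  [ 0  0    0     0    1 ]
r1 -> r1 − 5/2·r4
  [ 1  2  3/4  -1/4  0 ]
  [ 0  0    1     0  0 ]
  [ 0  0    0     1  0 ]
  [ 0  0    0     0  1 ]
r1 -> r1 + 1/4·r3
  [ 1  2  3/4  0  0 ]
  [ 0  0    1  0  0 ]
  [ 0  0    0  1  0 ]
  [ 0  0    0  0  1 ]
r1 -> r1 − 3/4·r2
  [ 1  2  0  0  0 ]
  [ 0  0  1  0  0 ]
  [ 0  0  0  1  0 ]
  [ 0  0  0  0  1 ]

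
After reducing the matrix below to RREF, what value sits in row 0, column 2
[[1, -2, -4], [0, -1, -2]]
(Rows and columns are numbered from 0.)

0

R2 → -1·R2
  [ 1  -2  -4 ]
  [ 0   1   2 ]
R1 → R1 + 2·R2
  [ 1  0  0 ]
  [ 0  1  2 ]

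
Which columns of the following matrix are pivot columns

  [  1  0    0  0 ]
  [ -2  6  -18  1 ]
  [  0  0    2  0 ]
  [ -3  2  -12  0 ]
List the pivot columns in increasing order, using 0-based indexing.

0, 1, 2, 3

ρ2 ← ρ2 + 2·ρ1
  [  1  0    0  0 ]
  [  0  6  -18  1 ]
  [  0  0    2  0 ]
  [ -3  2  -12  0 ]
ρ4 ← ρ4 + 3·ρ1
  [ 1  0    0  0 ]
  [ 0  6  -18  1 ]
  [ 0  0    2  0 ]
  [ 0  2  -12  0 ]
ρ2 ← 1/6·ρ2
  [ 1  0    0    0 ]
  [ 0  1   -3  1/6 ]
  [ 0  0    2    0 ]
  [ 0  2  -12    0 ]
ρ4 ← ρ4 − 2·ρ2
  [ 1  0   0     0 ]
  [ 0  1  -3   1/6 ]
  [ 0  0   2     0 ]
  [ 0  0  -6  -1/3 ]
ρ3 ← 1/2·ρ3
  [ 1  0   0     0 ]
  [ 0  1  -3   1/6 ]
  [ 0  0   1     0 ]
  [ 0  0  -6  -1/3 ]
ρ4 ← ρ4 + 6·ρ3
  [ 1  0   0     0 ]
  [ 0  1  -3   1/6 ]
  [ 0  0   1     0 ]
  [ 0  0   0  -1/3 ]
ρ4 ← -3·ρ4
  [ 1  0   0    0 ]
  [ 0  1  -3  1/6 ]
  [ 0  0   1    0 ]
  [ 0  0   0    1 ]
ρ2 ← ρ2 − 1/6·ρ4
  [ 1  0   0  0 ]
  [ 0  1  -3  0 ]
  [ 0  0   1  0 ]
  [ 0  0   0  1 ]
ρ2 ← ρ2 + 3·ρ3
  [ 1  0  0  0 ]
  [ 0  1  0  0 ]
  [ 0  0  1  0 ]
  [ 0  0  0  1 ]
Pivot columns are the columns containing a leading 1.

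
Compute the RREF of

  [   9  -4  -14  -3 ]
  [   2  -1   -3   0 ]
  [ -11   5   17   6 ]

[[1, 0, -2, 0], [0, 1, -1, 0], [0, 0, 0, 1]]

r1 → 1/9·r1
  [   1  -4/9  -14/9  -1/3 ]
  [   2    -1     -3     0 ]
  [ -11     5     17     6 ]
r2 → r2 − 2·r1
  [   1  -4/9  -14/9  -1/3 ]
  [   0  -1/9    1/9   2/3 ]
  [ -11     5     17     6 ]
r3 → r3 + 11·r1
  [ 1  -4/9  -14/9  -1/3 ]
  [ 0  -1/9    1/9   2/3 ]
  [ 0   1/9   -1/9   7/3 ]
r2 → -9·r2
  [ 1  -4/9  -14/9  -1/3 ]
  [ 0     1     -1    -6 ]
  [ 0   1/9   -1/9   7/3 ]
r3 → r3 − 1/9·r2
  [ 1  -4/9  -14/9  -1/3 ]
  [ 0     1     -1    -6 ]
  [ 0     0      0     3 ]
r3 → 1/3·r3
  [ 1  -4/9  -14/9  -1/3 ]
  [ 0     1     -1    -6 ]
  [ 0     0      0     1 ]
r2 → r2 + 6·r3
  [ 1  -4/9  -14/9  -1/3 ]
  [ 0     1     -1     0 ]
  [ 0     0      0     1 ]
r1 → r1 + 1/3·r3
  [ 1  -4/9  -14/9  0 ]
  [ 0     1     -1  0 ]
  [ 0     0      0  1 ]
r1 → r1 + 4/9·r2
  [ 1  0  -2  0 ]
  [ 0  1  -1  0 ]
  [ 0  0   0  1 ]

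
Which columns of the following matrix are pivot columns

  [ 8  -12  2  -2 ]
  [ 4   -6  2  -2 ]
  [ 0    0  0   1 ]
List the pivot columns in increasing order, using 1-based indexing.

Multiply R1 by 1/8.
  [ 1  -3/2  1/4  -1/4 ]
  [ 4    -6    2    -2 ]
  [ 0     0    0     1 ]
Subtract 4 times R1 from R2.
  [ 1  -3/2  1/4  -1/4 ]
  [ 0     0    1    -1 ]
  [ 0     0    0     1 ]
Add R3 to R2.
  [ 1  -3/2  1/4  -1/4 ]
  [ 0     0    1     0 ]
  [ 0     0    0     1 ]
Add 1/4 times R3 to R1.
  [ 1  -3/2  1/4  0 ]
  [ 0     0    1  0 ]
  [ 0     0    0  1 ]
Subtract 1/4 times R2 from R1.
  [ 1  -3/2  0  0 ]
  [ 0     0  1  0 ]
  [ 0     0  0  1 ]
Pivot columns are the columns containing a leading 1.

1, 3, 4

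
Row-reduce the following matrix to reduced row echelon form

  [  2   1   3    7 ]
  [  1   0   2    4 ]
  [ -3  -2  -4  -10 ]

ρ1 := 1/2·ρ1
  [  1  1/2  3/2  7/2 ]
  [  1    0    2    4 ]
  [ -3   -2   -4  -10 ]
ρ2 := ρ2 − ρ1
  [  1   1/2  3/2  7/2 ]
  [  0  -1/2  1/2  1/2 ]
  [ -3    -2   -4  -10 ]
ρ3 := ρ3 + 3·ρ1
  [ 1   1/2  3/2  7/2 ]
  [ 0  -1/2  1/2  1/2 ]
  [ 0  -1/2  1/2  1/2 ]
ρ2 := -2·ρ2
  [ 1   1/2  3/2  7/2 ]
  [ 0     1   -1   -1 ]
  [ 0  -1/2  1/2  1/2 ]
ρ3 := ρ3 + 1/2·ρ2
  [ 1  1/2  3/2  7/2 ]
  [ 0    1   -1   -1 ]
  [ 0    0    0    0 ]
ρ1 := ρ1 − 1/2·ρ2
  [ 1  0   2   4 ]
  [ 0  1  -1  -1 ]
  [ 0  0   0   0 ]

[[1, 0, 2, 4], [0, 1, -1, -1], [0, 0, 0, 0]]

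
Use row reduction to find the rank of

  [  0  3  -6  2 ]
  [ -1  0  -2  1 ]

rank = 2

R1 <=> R2
  [ -1  0  -2  1 ]
  [  0  3  -6  2 ]
R1 ← -1·R1
  [ 1  0   2  -1 ]
  [ 0  3  -6   2 ]
R2 ← 1/3·R2
  [ 1  0   2   -1 ]
  [ 0  1  -2  2/3 ]
The reduced form has 2 nonzero rows.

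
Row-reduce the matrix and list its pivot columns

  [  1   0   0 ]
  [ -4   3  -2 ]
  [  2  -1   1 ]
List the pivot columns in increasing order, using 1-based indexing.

ρ2 ← ρ2 + 4·ρ1
  [ 1   0   0 ]
  [ 0   3  -2 ]
  [ 2  -1   1 ]
ρ3 ← ρ3 − 2·ρ1
  [ 1   0   0 ]
  [ 0   3  -2 ]
  [ 0  -1   1 ]
ρ2 ← 1/3·ρ2
  [ 1   0     0 ]
  [ 0   1  -2/3 ]
  [ 0  -1     1 ]
ρ3 ← ρ3 + ρ2
  [ 1  0     0 ]
  [ 0  1  -2/3 ]
  [ 0  0   1/3 ]
ρ3 ← 3·ρ3
  [ 1  0     0 ]
  [ 0  1  -2/3 ]
  [ 0  0     1 ]
ρ2 ← ρ2 + 2/3·ρ3
  [ 1  0  0 ]
  [ 0  1  0 ]
  [ 0  0  1 ]
Pivot columns are the columns containing a leading 1.

1, 2, 3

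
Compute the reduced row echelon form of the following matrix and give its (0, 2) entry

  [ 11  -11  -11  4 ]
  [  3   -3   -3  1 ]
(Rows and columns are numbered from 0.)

r1 -> 1/11·r1
  [ 1  -1  -1  4/11 ]
  [ 3  -3  -3     1 ]
r2 -> r2 − 3·r1
  [ 1  -1  -1   4/11 ]
  [ 0   0   0  -1/11 ]
r2 -> -11·r2
  [ 1  -1  -1  4/11 ]
  [ 0   0   0     1 ]
r1 -> r1 − 4/11·r2
  [ 1  -1  -1  0 ]
  [ 0   0   0  1 ]

-1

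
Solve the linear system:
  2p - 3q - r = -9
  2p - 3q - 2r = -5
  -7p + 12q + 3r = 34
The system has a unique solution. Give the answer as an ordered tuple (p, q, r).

Form the augmented matrix and row-reduce:
  [  2  -3  -1  |  -9 ]
  [  2  -3  -2  |  -5 ]
  [ -7  12   3  |  34 ]
ρ1 ← 1/2·ρ1
  [  1  -3/2  -1/2  |  -9/2 ]
  [  2    -3    -2  |    -5 ]
  [ -7    12     3  |    34 ]
ρ2 ← ρ2 − 2·ρ1
  [  1  -3/2  -1/2  |  -9/2 ]
  [  0     0    -1  |     4 ]
  [ -7    12     3  |    34 ]
ρ3 ← ρ3 + 7·ρ1
  [ 1  -3/2  -1/2  |  -9/2 ]
  [ 0     0    -1  |     4 ]
  [ 0   3/2  -1/2  |   5/2 ]
ρ2 <=> ρ3
  [ 1  -3/2  -1/2  |  -9/2 ]
  [ 0   3/2  -1/2  |   5/2 ]
  [ 0     0    -1  |     4 ]
ρ2 ← 2/3·ρ2
  [ 1  -3/2  -1/2  |  -9/2 ]
  [ 0     1  -1/3  |   5/3 ]
  [ 0     0    -1  |     4 ]
ρ3 ← -1·ρ3
  [ 1  -3/2  -1/2  |  -9/2 ]
  [ 0     1  -1/3  |   5/3 ]
  [ 0     0     1  |    -4 ]
ρ2 ← ρ2 + 1/3·ρ3
  [ 1  -3/2  -1/2  |  -9/2 ]
  [ 0     1     0  |   1/3 ]
  [ 0     0     1  |    -4 ]
ρ1 ← ρ1 + 1/2·ρ3
  [ 1  -3/2  0  |  -13/2 ]
  [ 0     1  0  |    1/3 ]
  [ 0     0  1  |     -4 ]
ρ1 ← ρ1 + 3/2·ρ2
  [ 1  0  0  |   -6 ]
  [ 0  1  0  |  1/3 ]
  [ 0  0  1  |   -4 ]
Reading off the last column: p = -6, q = 1/3, r = -4.

(-6, 1/3, -4)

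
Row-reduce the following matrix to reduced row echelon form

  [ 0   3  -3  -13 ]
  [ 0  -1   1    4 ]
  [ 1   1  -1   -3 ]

Swap ρ1 and ρ3.
  [ 1   1  -1   -3 ]
  [ 0  -1   1    4 ]
  [ 0   3  -3  -13 ]
Multiply ρ2 by -1.
  [ 1  1  -1   -3 ]
  [ 0  1  -1   -4 ]
  [ 0  3  -3  -13 ]
Subtract 3 times ρ2 from ρ3.
  [ 1  1  -1  -3 ]
  [ 0  1  -1  -4 ]
  [ 0  0   0  -1 ]
Multiply ρ3 by -1.
  [ 1  1  -1  -3 ]
  [ 0  1  -1  -4 ]
  [ 0  0   0   1 ]
Add 4 times ρ3 to ρ2.
  [ 1  1  -1  -3 ]
  [ 0  1  -1   0 ]
  [ 0  0   0   1 ]
Add 3 times ρ3 to ρ1.
  [ 1  1  -1  0 ]
  [ 0  1  -1  0 ]
  [ 0  0   0  1 ]
Subtract ρ2 from ρ1.
  [ 1  0   0  0 ]
  [ 0  1  -1  0 ]
  [ 0  0   0  1 ]

[[1, 0, 0, 0], [0, 1, -1, 0], [0, 0, 0, 1]]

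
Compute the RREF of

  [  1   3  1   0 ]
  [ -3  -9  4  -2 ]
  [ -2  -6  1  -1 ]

[[1, 3, 0, 0], [0, 0, 1, 0], [0, 0, 0, 1]]

R2 -> R2 + 3·R1
  [  1   3  1   0 ]
  [  0   0  7  -2 ]
  [ -2  -6  1  -1 ]
R3 -> R3 + 2·R1
  [ 1  3  1   0 ]
  [ 0  0  7  -2 ]
  [ 0  0  3  -1 ]
R2 -> 1/7·R2
  [ 1  3  1     0 ]
  [ 0  0  1  -2/7 ]
  [ 0  0  3    -1 ]
R3 -> R3 − 3·R2
  [ 1  3  1     0 ]
  [ 0  0  1  -2/7 ]
  [ 0  0  0  -1/7 ]
R3 -> -7·R3
  [ 1  3  1     0 ]
  [ 0  0  1  -2/7 ]
  [ 0  0  0     1 ]
R2 -> R2 + 2/7·R3
  [ 1  3  1  0 ]
  [ 0  0  1  0 ]
  [ 0  0  0  1 ]
R1 -> R1 − R2
  [ 1  3  0  0 ]
  [ 0  0  1  0 ]
  [ 0  0  0  1 ]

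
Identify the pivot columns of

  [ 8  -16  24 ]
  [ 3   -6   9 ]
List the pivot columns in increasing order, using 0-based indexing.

0

ρ1 := 1/8·ρ1
  [ 1  -2  3 ]
  [ 3  -6  9 ]
ρ2 := ρ2 − 3·ρ1
  [ 1  -2  3 ]
  [ 0   0  0 ]
Pivot columns are the columns containing a leading 1.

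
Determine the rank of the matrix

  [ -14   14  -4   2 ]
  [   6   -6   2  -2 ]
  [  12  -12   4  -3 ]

rank = 3

R1 := -1/14·R1
  [  1   -1  2/7  -1/7 ]
  [  6   -6    2    -2 ]
  [ 12  -12    4    -3 ]
R2 := R2 − 6·R1
  [  1   -1  2/7  -1/7 ]
  [  0    0  2/7  -8/7 ]
  [ 12  -12    4    -3 ]
R3 := R3 − 12·R1
  [ 1  -1  2/7  -1/7 ]
  [ 0   0  2/7  -8/7 ]
  [ 0   0  4/7  -9/7 ]
R2 := 7/2·R2
  [ 1  -1  2/7  -1/7 ]
  [ 0   0    1    -4 ]
  [ 0   0  4/7  -9/7 ]
R3 := R3 − 4/7·R2
  [ 1  -1  2/7  -1/7 ]
  [ 0   0    1    -4 ]
  [ 0   0    0     1 ]
R2 := R2 + 4·R3
  [ 1  -1  2/7  -1/7 ]
  [ 0   0    1     0 ]
  [ 0   0    0     1 ]
R1 := R1 + 1/7·R3
  [ 1  -1  2/7  0 ]
  [ 0   0    1  0 ]
  [ 0   0    0  1 ]
R1 := R1 − 2/7·R2
  [ 1  -1  0  0 ]
  [ 0   0  1  0 ]
  [ 0   0  0  1 ]
The reduced form has 3 nonzero rows.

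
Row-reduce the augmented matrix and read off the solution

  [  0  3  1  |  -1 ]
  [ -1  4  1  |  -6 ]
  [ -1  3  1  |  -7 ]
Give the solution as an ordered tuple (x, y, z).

(6, 1, -4)

r1 <=> r2
  [ -1  4  1  |  -6 ]
  [  0  3  1  |  -1 ]
  [ -1  3  1  |  -7 ]
r1 → -1·r1
  [  1  -4  -1  |   6 ]
  [  0   3   1  |  -1 ]
  [ -1   3   1  |  -7 ]
r3 → r3 + r1
  [ 1  -4  -1  |   6 ]
  [ 0   3   1  |  -1 ]
  [ 0  -1   0  |  -1 ]
r2 → 1/3·r2
  [ 1  -4   -1  |     6 ]
  [ 0   1  1/3  |  -1/3 ]
  [ 0  -1    0  |    -1 ]
r3 → r3 + r2
  [ 1  -4   -1  |     6 ]
  [ 0   1  1/3  |  -1/3 ]
  [ 0   0  1/3  |  -4/3 ]
r3 → 3·r3
  [ 1  -4   -1  |     6 ]
  [ 0   1  1/3  |  -1/3 ]
  [ 0   0    1  |    -4 ]
r2 → r2 − 1/3·r3
  [ 1  -4  -1  |   6 ]
  [ 0   1   0  |   1 ]
  [ 0   0   1  |  -4 ]
r1 → r1 + r3
  [ 1  -4  0  |   2 ]
  [ 0   1  0  |   1 ]
  [ 0   0  1  |  -4 ]
r1 → r1 + 4·r2
  [ 1  0  0  |   6 ]
  [ 0  1  0  |   1 ]
  [ 0  0  1  |  -4 ]
Reading off the last column: x = 6, y = 1, z = -4.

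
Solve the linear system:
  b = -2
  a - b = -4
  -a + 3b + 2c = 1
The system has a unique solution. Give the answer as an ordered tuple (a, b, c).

Form the augmented matrix and row-reduce:
  [  0   1  0  |  -2 ]
  [  1  -1  0  |  -4 ]
  [ -1   3  2  |   1 ]
ρ1 <-> ρ2
  [  1  -1  0  |  -4 ]
  [  0   1  0  |  -2 ]
  [ -1   3  2  |   1 ]
ρ3 ← ρ3 + ρ1
  [ 1  -1  0  |  -4 ]
  [ 0   1  0  |  -2 ]
  [ 0   2  2  |  -3 ]
ρ3 ← ρ3 − 2·ρ2
  [ 1  -1  0  |  -4 ]
  [ 0   1  0  |  -2 ]
  [ 0   0  2  |   1 ]
ρ3 ← 1/2·ρ3
  [ 1  -1  0  |   -4 ]
  [ 0   1  0  |   -2 ]
  [ 0   0  1  |  1/2 ]
ρ1 ← ρ1 + ρ2
  [ 1  0  0  |   -6 ]
  [ 0  1  0  |   -2 ]
  [ 0  0  1  |  1/2 ]
Reading off the last column: a = -6, b = -2, c = 1/2.

(-6, -2, 1/2)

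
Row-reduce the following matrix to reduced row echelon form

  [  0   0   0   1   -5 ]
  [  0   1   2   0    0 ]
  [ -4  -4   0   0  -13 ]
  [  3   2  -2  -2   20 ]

ρ1 <=> ρ3
  [ -4  -4   0   0  -13 ]
  [  0   1   2   0    0 ]
  [  0   0   0   1   -5 ]
  [  3   2  -2  -2   20 ]
ρ1 → -1/4·ρ1
  [ 1  1   0   0  13/4 ]
  [ 0  1   2   0     0 ]
  [ 0  0   0   1    -5 ]
  [ 3  2  -2  -2    20 ]
ρ4 → ρ4 − 3·ρ1
  [ 1   1   0   0  13/4 ]
  [ 0   1   2   0     0 ]
  [ 0   0   0   1    -5 ]
  [ 0  -1  -2  -2  41/4 ]
ρ4 → ρ4 + ρ2
  [ 1  1  0   0  13/4 ]
  [ 0  1  2   0     0 ]
  [ 0  0  0   1    -5 ]
  [ 0  0  0  -2  41/4 ]
ρ4 → ρ4 + 2·ρ3
  [ 1  1  0  0  13/4 ]
  [ 0  1  2  0     0 ]
  [ 0  0  0  1    -5 ]
  [ 0  0  0  0   1/4 ]
ρ4 → 4·ρ4
  [ 1  1  0  0  13/4 ]
  [ 0  1  2  0     0 ]
  [ 0  0  0  1    -5 ]
  [ 0  0  0  0     1 ]
ρ3 → ρ3 + 5·ρ4
  [ 1  1  0  0  13/4 ]
  [ 0  1  2  0     0 ]
  [ 0  0  0  1     0 ]
  [ 0  0  0  0     1 ]
ρ1 → ρ1 − 13/4·ρ4
  [ 1  1  0  0  0 ]
  [ 0  1  2  0  0 ]
  [ 0  0  0  1  0 ]
  [ 0  0  0  0  1 ]
ρ1 → ρ1 − ρ2
  [ 1  0  -2  0  0 ]
  [ 0  1   2  0  0 ]
  [ 0  0   0  1  0 ]
  [ 0  0   0  0  1 ]

[[1, 0, -2, 0, 0], [0, 1, 2, 0, 0], [0, 0, 0, 1, 0], [0, 0, 0, 0, 1]]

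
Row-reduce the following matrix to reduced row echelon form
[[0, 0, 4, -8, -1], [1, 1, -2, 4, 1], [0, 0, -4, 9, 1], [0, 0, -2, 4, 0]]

Swap r1 and r2.
  [ 1  1  -2   4   1 ]
  [ 0  0   4  -8  -1 ]
  [ 0  0  -4   9   1 ]
  [ 0  0  -2   4   0 ]
Multiply r2 by 1/4.
  [ 1  1  -2   4     1 ]
  [ 0  0   1  -2  -1/4 ]
  [ 0  0  -4   9     1 ]
  [ 0  0  -2   4     0 ]
Add 4 times r2 to r3.
  [ 1  1  -2   4     1 ]
  [ 0  0   1  -2  -1/4 ]
  [ 0  0   0   1     0 ]
  [ 0  0  -2   4     0 ]
Add 2 times r2 to r4.
  [ 1  1  -2   4     1 ]
  [ 0  0   1  -2  -1/4 ]
  [ 0  0   0   1     0 ]
  [ 0  0   0   0  -1/2 ]
Multiply r4 by -2.
  [ 1  1  -2   4     1 ]
  [ 0  0   1  -2  -1/4 ]
  [ 0  0   0   1     0 ]
  [ 0  0   0   0     1 ]
Add 1/4 times r4 to r2.
  [ 1  1  -2   4  1 ]
  [ 0  0   1  -2  0 ]
  [ 0  0   0   1  0 ]
  [ 0  0   0   0  1 ]
Subtract r4 from r1.
  [ 1  1  -2   4  0 ]
  [ 0  0   1  -2  0 ]
  [ 0  0   0   1  0 ]
  [ 0  0   0   0  1 ]
Add 2 times r3 to r2.
  [ 1  1  -2  4  0 ]
  [ 0  0   1  0  0 ]
  [ 0  0   0  1  0 ]
  [ 0  0   0  0  1 ]
Subtract 4 times r3 from r1.
  [ 1  1  -2  0  0 ]
  [ 0  0   1  0  0 ]
  [ 0  0   0  1  0 ]
  [ 0  0   0  0  1 ]
Add 2 times r2 to r1.
  [ 1  1  0  0  0 ]
  [ 0  0  1  0  0 ]
  [ 0  0  0  1  0 ]
  [ 0  0  0  0  1 ]

[[1, 1, 0, 0, 0], [0, 0, 1, 0, 0], [0, 0, 0, 1, 0], [0, 0, 0, 0, 1]]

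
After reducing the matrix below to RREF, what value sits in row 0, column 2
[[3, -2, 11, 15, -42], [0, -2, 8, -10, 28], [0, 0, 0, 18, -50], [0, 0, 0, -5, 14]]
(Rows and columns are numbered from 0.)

Multiply R1 by 1/3.
  [ 1  -2/3  11/3    5  -14 ]
  [ 0    -2     8  -10   28 ]
  [ 0     0     0   18  -50 ]
  [ 0     0     0   -5   14 ]
Multiply R2 by -1/2.
  [ 1  -2/3  11/3   5  -14 ]
  [ 0     1    -4   5  -14 ]
  [ 0     0     0  18  -50 ]
  [ 0     0     0  -5   14 ]
Multiply R3 by 1/18.
  [ 1  -2/3  11/3   5    -14 ]
  [ 0     1    -4   5    -14 ]
  [ 0     0     0   1  -25/9 ]
  [ 0     0     0  -5     14 ]
Add 5 times R3 to R4.
  [ 1  -2/3  11/3  5    -14 ]
  [ 0     1    -4  5    -14 ]
  [ 0     0     0  1  -25/9 ]
  [ 0     0     0  0    1/9 ]
Multiply R4 by 9.
  [ 1  -2/3  11/3  5    -14 ]
  [ 0     1    -4  5    -14 ]
  [ 0     0     0  1  -25/9 ]
  [ 0     0     0  0      1 ]
Add 25/9 times R4 to R3.
  [ 1  -2/3  11/3  5  -14 ]
  [ 0     1    -4  5  -14 ]
  [ 0     0     0  1    0 ]
  [ 0     0     0  0    1 ]
Add 14 times R4 to R2.
  [ 1  -2/3  11/3  5  -14 ]
  [ 0     1    -4  5    0 ]
  [ 0     0     0  1    0 ]
  [ 0     0     0  0    1 ]
Add 14 times R4 to R1.
  [ 1  -2/3  11/3  5  0 ]
  [ 0     1    -4  5  0 ]
  [ 0     0     0  1  0 ]
  [ 0     0     0  0  1 ]
Subtract 5 times R3 from R2.
  [ 1  -2/3  11/3  5  0 ]
  [ 0     1    -4  0  0 ]
  [ 0     0     0  1  0 ]
  [ 0     0     0  0  1 ]
Subtract 5 times R3 from R1.
  [ 1  -2/3  11/3  0  0 ]
  [ 0     1    -4  0  0 ]
  [ 0     0     0  1  0 ]
  [ 0     0     0  0  1 ]
Add 2/3 times R2 to R1.
  [ 1  0   1  0  0 ]
  [ 0  1  -4  0  0 ]
  [ 0  0   0  1  0 ]
  [ 0  0   0  0  1 ]

1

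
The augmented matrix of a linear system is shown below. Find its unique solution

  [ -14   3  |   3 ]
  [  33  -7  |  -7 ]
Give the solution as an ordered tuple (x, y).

(0, 1)

Multiply r1 by -1/14.
  [  1  -3/14  |  -3/14 ]
  [ 33     -7  |     -7 ]
Subtract 33 times r1 from r2.
  [ 1  -3/14  |  -3/14 ]
  [ 0   1/14  |   1/14 ]
Multiply r2 by 14.
  [ 1  -3/14  |  -3/14 ]
  [ 0      1  |      1 ]
Add 3/14 times r2 to r1.
  [ 1  0  |  0 ]
  [ 0  1  |  1 ]
Reading off the last column: x = 0, y = 1.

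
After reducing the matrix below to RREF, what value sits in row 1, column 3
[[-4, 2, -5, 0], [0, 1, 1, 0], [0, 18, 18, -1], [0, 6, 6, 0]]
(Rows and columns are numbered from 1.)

7/4

Multiply ρ1 by -1/4.
  [ 1  -1/2  5/4   0 ]
  [ 0     1    1   0 ]
  [ 0    18   18  -1 ]
  [ 0     6    6   0 ]
Subtract 18 times ρ2 from ρ3.
  [ 1  -1/2  5/4   0 ]
  [ 0     1    1   0 ]
  [ 0     0    0  -1 ]
  [ 0     6    6   0 ]
Subtract 6 times ρ2 from ρ4.
  [ 1  -1/2  5/4   0 ]
  [ 0     1    1   0 ]
  [ 0     0    0  -1 ]
  [ 0     0    0   0 ]
Multiply ρ3 by -1.
  [ 1  -1/2  5/4  0 ]
  [ 0     1    1  0 ]
  [ 0     0    0  1 ]
  [ 0     0    0  0 ]
Add 1/2 times ρ2 to ρ1.
  [ 1  0  7/4  0 ]
  [ 0  1    1  0 ]
  [ 0  0    0  1 ]
  [ 0  0    0  0 ]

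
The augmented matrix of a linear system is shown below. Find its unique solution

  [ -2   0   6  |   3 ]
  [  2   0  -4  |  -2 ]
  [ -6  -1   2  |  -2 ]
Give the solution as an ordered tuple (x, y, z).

(0, 3, 1/2)

Multiply R1 by -1/2.
  [  1   0  -3  |  -3/2 ]
  [  2   0  -4  |    -2 ]
  [ -6  -1   2  |    -2 ]
Subtract 2 times R1 from R2.
  [  1   0  -3  |  -3/2 ]
  [  0   0   2  |     1 ]
  [ -6  -1   2  |    -2 ]
Add 6 times R1 to R3.
  [ 1   0   -3  |  -3/2 ]
  [ 0   0    2  |     1 ]
  [ 0  -1  -16  |   -11 ]
Swap R2 and R3.
  [ 1   0   -3  |  -3/2 ]
  [ 0  -1  -16  |   -11 ]
  [ 0   0    2  |     1 ]
Multiply R2 by -1.
  [ 1  0  -3  |  -3/2 ]
  [ 0  1  16  |    11 ]
  [ 0  0   2  |     1 ]
Multiply R3 by 1/2.
  [ 1  0  -3  |  -3/2 ]
  [ 0  1  16  |    11 ]
  [ 0  0   1  |   1/2 ]
Subtract 16 times R3 from R2.
  [ 1  0  -3  |  -3/2 ]
  [ 0  1   0  |     3 ]
  [ 0  0   1  |   1/2 ]
Add 3 times R3 to R1.
  [ 1  0  0  |    0 ]
  [ 0  1  0  |    3 ]
  [ 0  0  1  |  1/2 ]
Reading off the last column: x = 0, y = 3, z = 1/2.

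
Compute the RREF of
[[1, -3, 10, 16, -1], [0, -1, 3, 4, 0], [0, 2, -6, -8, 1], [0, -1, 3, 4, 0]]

ρ2 ← -1·ρ2
ρ3 ← ρ3 − 2·ρ2
ρ4 ← ρ4 + ρ2
ρ1 ← ρ1 + ρ3
ρ1 ← ρ1 + 3·ρ2

[[1, 0, 1, 4, 0], [0, 1, -3, -4, 0], [0, 0, 0, 0, 1], [0, 0, 0, 0, 0]]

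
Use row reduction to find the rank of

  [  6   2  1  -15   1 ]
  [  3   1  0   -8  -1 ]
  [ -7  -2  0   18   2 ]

rank = 3

R1 → 1/6·R1
  [  1  1/3  1/6  -5/2  1/6 ]
  [  3    1    0    -8   -1 ]
  [ -7   -2    0    18    2 ]
R2 → R2 − 3·R1
  [  1  1/3   1/6  -5/2   1/6 ]
  [  0    0  -1/2  -1/2  -3/2 ]
  [ -7   -2     0    18     2 ]
R3 → R3 + 7·R1
  [ 1  1/3   1/6  -5/2   1/6 ]
  [ 0    0  -1/2  -1/2  -3/2 ]
  [ 0  1/3   7/6   1/2  19/6 ]
R2 <=> R3
  [ 1  1/3   1/6  -5/2   1/6 ]
  [ 0  1/3   7/6   1/2  19/6 ]
  [ 0    0  -1/2  -1/2  -3/2 ]
R2 → 3·R2
  [ 1  1/3   1/6  -5/2   1/6 ]
  [ 0    1   7/2   3/2  19/2 ]
  [ 0    0  -1/2  -1/2  -3/2 ]
R3 → -2·R3
  [ 1  1/3  1/6  -5/2   1/6 ]
  [ 0    1  7/2   3/2  19/2 ]
  [ 0    0    1     1     3 ]
R2 → R2 − 7/2·R3
  [ 1  1/3  1/6  -5/2  1/6 ]
  [ 0    1    0    -2   -1 ]
  [ 0    0    1     1    3 ]
R1 → R1 − 1/6·R3
  [ 1  1/3  0  -8/3  -1/3 ]
  [ 0    1  0    -2    -1 ]
  [ 0    0  1     1     3 ]
R1 → R1 − 1/3·R2
  [ 1  0  0  -2   0 ]
  [ 0  1  0  -2  -1 ]
  [ 0  0  1   1   3 ]
The reduced form has 3 nonzero rows.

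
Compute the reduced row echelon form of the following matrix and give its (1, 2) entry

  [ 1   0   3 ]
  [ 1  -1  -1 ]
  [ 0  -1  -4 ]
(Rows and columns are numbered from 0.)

R2 ← R2 − R1
R2 ← -1·R2
R3 ← R3 + R2

4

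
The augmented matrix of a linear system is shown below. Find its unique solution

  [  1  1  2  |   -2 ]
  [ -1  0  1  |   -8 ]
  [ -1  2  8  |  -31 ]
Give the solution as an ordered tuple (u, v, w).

R2 ← R2 + R1
  [  1  1  2  |   -2 ]
  [  0  1  3  |  -10 ]
  [ -1  2  8  |  -31 ]
R3 ← R3 + R1
  [ 1  1   2  |   -2 ]
  [ 0  1   3  |  -10 ]
  [ 0  3  10  |  -33 ]
R3 ← R3 − 3·R2
  [ 1  1  2  |   -2 ]
  [ 0  1  3  |  -10 ]
  [ 0  0  1  |   -3 ]
R2 ← R2 − 3·R3
  [ 1  1  2  |  -2 ]
  [ 0  1  0  |  -1 ]
  [ 0  0  1  |  -3 ]
R1 ← R1 − 2·R3
  [ 1  1  0  |   4 ]
  [ 0  1  0  |  -1 ]
  [ 0  0  1  |  -3 ]
R1 ← R1 − R2
  [ 1  0  0  |   5 ]
  [ 0  1  0  |  -1 ]
  [ 0  0  1  |  -3 ]
Reading off the last column: u = 5, v = -1, w = -3.

(5, -1, -3)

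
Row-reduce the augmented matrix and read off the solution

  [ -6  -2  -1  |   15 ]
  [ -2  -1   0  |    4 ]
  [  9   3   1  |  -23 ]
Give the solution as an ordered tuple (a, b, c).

(-4, 4, 1)

R1 := -1/6·R1
  [  1  1/3  1/6  |  -5/2 ]
  [ -2   -1    0  |     4 ]
  [  9    3    1  |   -23 ]
R2 := R2 + 2·R1
  [ 1   1/3  1/6  |  -5/2 ]
  [ 0  -1/3  1/3  |    -1 ]
  [ 9     3    1  |   -23 ]
R3 := R3 − 9·R1
  [ 1   1/3   1/6  |  -5/2 ]
  [ 0  -1/3   1/3  |    -1 ]
  [ 0     0  -1/2  |  -1/2 ]
R2 := -3·R2
  [ 1  1/3   1/6  |  -5/2 ]
  [ 0    1    -1  |     3 ]
  [ 0    0  -1/2  |  -1/2 ]
R3 := -2·R3
  [ 1  1/3  1/6  |  -5/2 ]
  [ 0    1   -1  |     3 ]
  [ 0    0    1  |     1 ]
R2 := R2 + R3
  [ 1  1/3  1/6  |  -5/2 ]
  [ 0    1    0  |     4 ]
  [ 0    0    1  |     1 ]
R1 := R1 − 1/6·R3
  [ 1  1/3  0  |  -8/3 ]
  [ 0    1  0  |     4 ]
  [ 0    0  1  |     1 ]
R1 := R1 − 1/3·R2
  [ 1  0  0  |  -4 ]
  [ 0  1  0  |   4 ]
  [ 0  0  1  |   1 ]
Reading off the last column: a = -4, b = 4, c = 1.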